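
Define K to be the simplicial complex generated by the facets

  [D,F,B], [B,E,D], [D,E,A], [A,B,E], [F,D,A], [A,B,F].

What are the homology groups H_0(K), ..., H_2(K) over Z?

H_0 = Z,  H_1 = 0,  H_2 = Z.

We work with the vertex ordering A < B < D < E < F. The simplices of K, each written with vertices in increasing order, are:

  0-simplices (5): A, B, D, E, F
  1-simplices (9): AB, AD, AE, AF, BD, BE, BF, DE, DF
  2-simplices (6): ABE, ABF, ADE, ADF, BDE, BDF

giving chain groups C_0 ≅ Z^5, C_1 ≅ Z^9, C_2 ≅ Z^6.

∂_1: C_1 → C_0 is given by ∂[p,q] = [q] − [p]. For instance
  ∂BF = F − B.
As a 5×9 matrix over Z this has rank 4, with invariant factors (1,1,1,1).

The boundary map ∂_2: C_2 → C_1 acts by ∂[p,q,r] = [q,r] − [p,r] + [p,q]. For instance
  ∂ADE = DE − AE + AD,
  ∂ABE = BE − AE + AB.
The 9×6 boundary matrix has rank 5 and Smith normal form diag(1,1,1,1,1).

Reading off H_k = ker ∂_k / im ∂_{k+1}:

  H_0: rank C_0 − rank ∂_1 = 5 − 4 = 1, and the invariant factors of ∂_1 are all 1, so H_0 = Z.
  H_1: rank ker ∂_1 − rank ∂_2 = (9 − 4) − 5 = 0, and the invariant factors of ∂_2 are all 1, so H_1 = 0.
  H_2: rank ker ∂_2 − rank ∂_3 = (6 − 5) − 0 = 1, and there is no ∂_3, so H_2 = Z.

(K is a triangulation of the 2-sphere S^2.)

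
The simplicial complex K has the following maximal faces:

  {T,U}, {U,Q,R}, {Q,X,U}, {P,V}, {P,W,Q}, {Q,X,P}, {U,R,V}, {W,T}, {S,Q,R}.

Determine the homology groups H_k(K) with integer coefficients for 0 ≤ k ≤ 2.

Order the vertices as P < Q < R < S < T < U < V < W < X. Listing each simplex with vertices in this order, K has dimension 2 with simplices:

  0-simplices (9): P, Q, R, S, T, U, V, W, X
  1-simplices (16): PQ, PV, PW, PX, QR, QS, QU, QW, QX, RS, RU, RV, TU, TW, UV, UX
  2-simplices (6): PQW, PQX, QRS, QRU, QUX, RUV

so the chain groups are C_0 ≅ Z^9, C_1 ≅ Z^16, C_2 ≅ Z^6.

The boundary map ∂_1: C_1 → C_0 sends each edge [p,q] (with p < q) to q − p. For instance
  ∂RS = S − R.
The resulting 9×16 matrix has rank 8, and its Smith normal form has invariant factors (1,1,1,1,1,1,1,1).

The boundary map ∂_2: C_2 → C_1 acts by ∂[p,q,r] = [q,r] − [p,r] + [p,q]. For instance
  ∂PQW = QW − PW + PQ,
  ∂QRU = RU − QU + QR.
The resulting 16×6 matrix has rank 6, and its Smith normal form has invariant factors (1,1,1,1,1,1).

From H_k ≅ ker(∂_k) / im(∂_{k+1}) we obtain:

  H_0: rank C_0 − rank ∂_1 = 9 − 8 = 1, and the invariant factors of ∂_1 are all 1, so H_0 = Z.
  H_1: rank ker ∂_1 − rank ∂_2 = (16 − 8) − 6 = 2, and the invariant factors of ∂_2 are all 1, so H_1 = Z^2.
  H_2: rank ker ∂_2 − rank ∂_3 = (6 − 6) − 0 = 0, and there is no ∂_3, so H_2 = 0.

H_0 ≅ Z,  H_1 ≅ Z^2,  H_2 = 0.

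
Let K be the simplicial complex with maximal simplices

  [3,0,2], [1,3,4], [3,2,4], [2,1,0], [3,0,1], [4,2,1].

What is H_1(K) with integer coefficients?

H_1 ≅ 0.

Order the vertices as 0 < 1 < 2 < 3 < 4. Listing each simplex with vertices in this order, K has dimension 2 with simplices:

  0-simplices (5): [0], [1], [2], [3], [4]
  1-simplices (9): [0,1], [0,2], [0,3], [1,2], [1,3], [1,4], [2,3], [2,4], [3,4]
  2-simplices (6): [0,1,2], [0,1,3], [0,2,3], [1,2,4], [1,3,4], [2,3,4]

so the chain groups are C_0 ≅ Z^5, C_1 ≅ Z^9, C_2 ≅ Z^6.

The boundary map ∂_1: C_1 → C_0 is given by ∂[p,q] = [q] − [p]. For instance
  ∂[2,3] = [3] − [2].
As a 5×9 matrix over Z this has rank 4, with invariant factors (1,1,1,1).

The boundary map ∂_2: C_2 → C_1 maps a triangle to the signed sum of its edges. For instance
  ∂[1,2,4] = [2,4] − [1,4] + [1,2],
  ∂[0,2,3] = [2,3] − [0,3] + [0,2].
The 9×6 boundary matrix has rank 5 and Smith normal form diag(1,1,1,1,1).

From H_k ≅ ker(∂_k) / im(∂_{k+1}) we obtain:

  H_1: rank ker ∂_1 − rank ∂_2 = (9 − 4) − 5 = 0, and the invariant factors of ∂_2 are all 1, so H_1 = 0.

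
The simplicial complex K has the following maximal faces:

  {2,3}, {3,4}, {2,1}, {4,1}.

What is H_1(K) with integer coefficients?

H_1 = Z.

We work with the vertex ordering 1 < 2 < 3 < 4. The simplices of K, each written with vertices in increasing order, are:

  0-simplices (4): [1], [2], [3], [4]
  1-simplices (4): [1,2], [1,4], [2,3], [3,4]

so the chain groups are C_0 ≅ Z^4, C_1 ≅ Z^4.

∂_1: C_1 → C_0 maps an edge to its endpoints' difference, ∂[p,q] = q − p. For instance
  ∂[1,2] = [2] − [1].
The resulting 4×4 matrix has rank 3, and its Smith normal form has invariant factors (1,1,1).

Reading off H_k = ker ∂_k / im ∂_{k+1}:

  H_1: rank ker ∂_1 − rank ∂_2 = (4 − 3) − 0 = 1, and there is no ∂_2, so H_1 ≅ Z.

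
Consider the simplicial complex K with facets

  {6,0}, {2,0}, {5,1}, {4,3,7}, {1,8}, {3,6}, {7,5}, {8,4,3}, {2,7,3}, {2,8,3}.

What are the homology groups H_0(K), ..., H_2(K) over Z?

K has 9 vertices, 14 edges, 4 triangles.
rank ∂_0 = 0, rank ∂_1 = 8 ⇒ b_0 = 9 − 0 − 8 = 1; all invariant factors of ∂_1 are 1 so no torsion. So H_0 ≅ Z.
rank ∂_1 = 8, rank ∂_2 = 4 ⇒ b_1 = 14 − 8 − 4 = 2; all invariant factors of ∂_2 are 1 so no torsion. So H_1 ≅ Z^2.
rank ∂_2 = 4, rank ∂_3 = 0 ⇒ b_2 = 4 − 4 − 0 = 0. So H_2 ≅ 0.

H_0 = Z,  H_1 = Z^2,  H_2 = 0.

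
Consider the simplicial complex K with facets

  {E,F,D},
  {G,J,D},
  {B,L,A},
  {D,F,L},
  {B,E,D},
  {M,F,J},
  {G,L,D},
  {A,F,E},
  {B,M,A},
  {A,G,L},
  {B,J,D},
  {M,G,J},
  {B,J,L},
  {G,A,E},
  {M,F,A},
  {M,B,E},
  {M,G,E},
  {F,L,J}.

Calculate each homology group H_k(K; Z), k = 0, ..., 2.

H_0 ≅ Z,  H_1 ≅ Z × Z/2,  H_2 = 0.

Take the total order A < B < D < E < F < G < J < L < M on the vertex set. Then K (dimension 2) consists of the simplices:

  0-simplices (9): A, B, D, E, F, G, J, L, M
  1-simplices (27): AB, AE, AF, AG, AL, AM, BD, BE, BJ, BL, BM, DE, DF, DG, DJ, DL, EF, EG, EM, FJ, FL, FM, GJ, GL, GM, JL, JM
  2-simplices (18): ABL, ABM, AEF, AEG, AFM, AGL, BDE, BDJ, BEM, BJL, DEF, DFL, DGJ, DGL, EGM, FJL, FJM, GJM

giving chain groups C_0 ≅ Z^9, C_1 ≅ Z^27, C_2 ≅ Z^18.

Boundary ∂_1: C_1 → C_0 sends each edge [p,q] (with p < q) to q − p.
The resulting 9×27 matrix has rank 8, and its Smith normal form has invariant factors (1,1,1,1,1,1,1,1).

∂_2: C_2 → C_1 acts by ∂[p,q,r] = [q,r] − [p,r] + [p,q]. For instance
  ∂BDJ = DJ − BJ + BD,
  ∂DGJ = GJ − DJ + DG.
The 27×18 boundary matrix has rank 18 and Smith normal form diag(1,1,1,1,1,1,1,1,1,1,1,1,1,1,1,1,1,2).

Reading off H_k = ker ∂_k / im ∂_{k+1}:

  H_0: rank C_0 − rank ∂_1 = 9 − 8 = 1, and the invariant factors of ∂_1 are all 1, so H_0 ≅ Z.
  H_1: rank ker ∂_1 − rank ∂_2 = (27 − 8) − 18 = 1, and ∂_2 has invariant factor 2 > 1, so H_1 ≅ Z × Z/2.
  H_2: rank ker ∂_2 − rank ∂_3 = (18 − 18) − 0 = 0, and there is no ∂_3, so H_2 ≅ 0.

(K is a triangulation of the Klein bottle.)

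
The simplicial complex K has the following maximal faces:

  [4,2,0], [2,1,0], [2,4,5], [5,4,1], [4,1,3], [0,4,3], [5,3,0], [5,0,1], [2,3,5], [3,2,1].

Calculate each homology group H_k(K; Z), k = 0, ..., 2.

H_0 ≅ Z,  H_1 ≅ Z/2Z,  H_2 = 0.

Take the total order 0 < 1 < 2 < 3 < 4 < 5 on the vertex set. Then K (dimension 2) consists of the simplices:

  0-simplices (6): [0], [1], [2], [3], [4], [5]
  1-simplices (15): [0,1], [0,2], [0,3], [0,4], [0,5], [1,2], [1,3], [1,4], [1,5], [2,3], [2,4], [2,5], [3,4], [3,5], [4,5]
  2-simplices (10): [0,1,2], [0,1,5], [0,2,4], [0,3,4], [0,3,5], [1,2,3], [1,3,4], [1,4,5], [2,3,5], [2,4,5]

giving chain groups C_0 ≅ Z^6, C_1 ≅ Z^15, C_2 ≅ Z^10.

Boundary ∂_1: C_1 → C_0 sends each edge [p,q] (with p < q) to q − p. For instance
  ∂[1,5] = [5] − [1].
This gives a 6×15 integer matrix of rank 5; reducing to Smith normal form yields diagonal entries (1,1,1,1,1).

The boundary map ∂_2: C_2 → C_1 acts by ∂[p,q,r] = [q,r] − [p,r] + [p,q]. For instance
  ∂[0,1,5] = [1,5] − [0,5] + [0,1],
  ∂[0,3,4] = [3,4] − [0,4] + [0,3].
This gives a 15×10 integer matrix of rank 10; reducing to Smith normal form yields diagonal entries (1,1,1,1,1,1,1,1,1,2).

From H_k ≅ ker(∂_k) / im(∂_{k+1}) we obtain:

  H_0: rank C_0 − rank ∂_1 = 6 − 5 = 1, and the invariant factors of ∂_1 are all 1, so H_0 ≅ Z.
  H_1: rank ker ∂_1 − rank ∂_2 = (15 − 5) − 10 = 0, and ∂_2 has invariant factor 2 > 1, so H_1 ≅ Z/2Z.
  H_2: rank ker ∂_2 − rank ∂_3 = (10 − 10) − 0 = 0, and there is no ∂_3, so H_2 ≅ 0.

As a check, the Euler characteristic is 6 − 15 + 10 = 1, which agrees with 1 − 0 + 0 = 1.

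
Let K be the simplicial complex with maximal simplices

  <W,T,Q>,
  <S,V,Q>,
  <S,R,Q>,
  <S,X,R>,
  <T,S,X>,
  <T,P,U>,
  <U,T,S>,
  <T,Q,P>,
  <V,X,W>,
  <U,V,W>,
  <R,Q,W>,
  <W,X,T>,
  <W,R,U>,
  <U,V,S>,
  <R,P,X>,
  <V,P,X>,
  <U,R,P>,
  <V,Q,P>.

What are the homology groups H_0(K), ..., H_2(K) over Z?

We work with the vertex ordering P < Q < R < S < T < U < V < W < X. The simplices of K, each written with vertices in increasing order, are:

  0-simplices (9): P, Q, R, S, T, U, V, W, X
  1-simplices (27): PQ, PR, PT, PU, PV, PX, QR, QS, QT, QV, QW, RS, RU, RW, RX, ST, SU, SV, SX, TU, TW, TX, UV, UW, VW, VX, WX
  2-simplices (18): PQT, PQV, PRU, PRX, PTU, PVX, QRS, QRW, QSV, QTW, RSX, RUW, STU, STX, SUV, TWX, UVW, VWX

Hence C_0 ≅ Z^9, C_1 ≅ Z^27, C_2 ≅ Z^18.

The boundary map ∂_1: C_1 → C_0 maps an edge to its endpoints' difference, ∂[p,q] = q − p. For instance
  ∂TX = X − T.
The 9×27 boundary matrix has rank 8 and Smith normal form diag(1,1,1,1,1,1,1,1).

The boundary map ∂_2: C_2 → C_1 sends each 2-simplex [p,q,r] to [q,r] − [p,r] + [p,q]. For instance
  ∂STU = TU − SU + ST,
  ∂QTW = TW − QW + QT.
The resulting 27×18 matrix has rank 17, and its Smith normal form has invariant factors (1,1,1,1,1,1,1,1,1,1,1,1,1,1,1,1,1).

Computing H_k = (kernel of ∂_k) / (image of ∂_{k+1}):

  H_0: rank C_0 − rank ∂_1 = 9 − 8 = 1, and the invariant factors of ∂_1 are all 1, so H_0 = Z.
  H_1: rank ker ∂_1 − rank ∂_2 = (27 − 8) − 17 = 2, and the invariant factors of ∂_2 are all 1, so H_1 = Z^2.
  H_2: rank ker ∂_2 − rank ∂_3 = (18 − 17) − 0 = 1, and there is no ∂_3, so H_2 = Z.

As a check, the Euler characteristic is 9 − 27 + 18 = 0, which agrees with 1 − 2 + 1 = 0.

H_0 = Z,  H_1 = Z^2,  H_2 = Z.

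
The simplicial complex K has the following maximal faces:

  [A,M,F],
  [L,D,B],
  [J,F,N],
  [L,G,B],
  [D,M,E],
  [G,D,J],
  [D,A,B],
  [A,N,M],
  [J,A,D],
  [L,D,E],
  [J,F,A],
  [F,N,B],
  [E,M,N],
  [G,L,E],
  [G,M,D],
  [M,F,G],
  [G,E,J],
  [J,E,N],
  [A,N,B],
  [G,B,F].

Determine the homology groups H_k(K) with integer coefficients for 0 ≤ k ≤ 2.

Take the total order A < B < D < E < F < G < J < L < M < N on the vertex set. Then K (dimension 2) consists of the simplices:

  0-simplices (10): A, B, D, E, F, G, J, L, M, N
  1-simplices (30): AB, AD, AF, AJ, AM, AN, BD, BF, BG, BL, BN, DE, DG, DJ, DL, DM, EG, EJ, EL, EM, EN, FG, FJ, FM, FN, GJ, GL, GM, JN, MN
  2-simplices (20): ABD, ABN, ADJ, AFJ, AFM, AMN, BDL, BFG, BFN, BGL, DEL, DEM, DGJ, DGM, EGJ, EGL, EJN, EMN, FGM, FJN

Hence C_0 ≅ Z^10, C_1 ≅ Z^30, C_2 ≅ Z^20.

The boundary map ∂_1: C_1 → C_0 sends each edge [p,q] (with p < q) to q − p. For instance
  ∂AN = N − A.
As a 10×30 matrix over Z this has rank 9, with invariant factors (1,1,1,1,1,1,1,1,1).

∂_2: C_2 → C_1 sends each 2-simplex [p,q,r] to [q,r] − [p,r] + [p,q]. For instance
  ∂FJN = JN − FN + FJ,
  ∂ADJ = DJ − AJ + AD.
This gives a 30×20 integer matrix of rank 20; reducing to Smith normal form yields diagonal entries (1,1,1,1,1,1,1,1,1,1,1,1,1,1,1,1,1,1,1,2).

From H_k ≅ ker(∂_k) / im(∂_{k+1}) we obtain:

  H_0: rank C_0 − rank ∂_1 = 10 − 9 = 1, and the invariant factors of ∂_1 are all 1, so H_0 = Z.
  H_1: rank ker ∂_1 − rank ∂_2 = (30 − 9) − 20 = 1, and ∂_2 has invariant factor 2 > 1, so H_1 = Z ⊕ Z/2Z.
  H_2: rank ker ∂_2 − rank ∂_3 = (20 − 20) − 0 = 0, and there is no ∂_3, so H_2 = 0.

H_0 ≅ Z,  H_1 ≅ Z ⊕ Z/2Z,  H_2 = 0.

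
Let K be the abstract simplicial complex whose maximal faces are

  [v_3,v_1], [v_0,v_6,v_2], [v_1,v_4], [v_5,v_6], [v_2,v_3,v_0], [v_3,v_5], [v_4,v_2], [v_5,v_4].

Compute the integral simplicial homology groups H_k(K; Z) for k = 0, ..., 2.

We work with the vertex ordering v_0 < v_1 < v_2 < v_3 < v_4 < v_5 < v_6. The simplices of K, each written with vertices in increasing order, are:

  0-simplices (7): [v_0], [v_1], [v_2], [v_3], [v_4], [v_5], [v_6]
  1-simplices (11): [v_0,v_2], [v_0,v_3], [v_0,v_6], [v_1,v_3], [v_1,v_4], [v_2,v_3], [v_2,v_4], [v_2,v_6], [v_3,v_5], [v_4,v_5], [v_5,v_6]
  2-simplices (2): [v_0,v_2,v_3], [v_0,v_2,v_6]

so the chain groups are C_0 ≅ Z^7, C_1 ≅ Z^11, C_2 ≅ Z^2.

Boundary ∂_1: C_1 → C_0 is given by ∂[p,q] = [q] − [p].
As a 7×11 matrix over Z this has rank 6, with invariant factors (1,1,1,1,1,1).

∂_2: C_2 → C_1 sends each 2-simplex [p,q,r] to [q,r] − [p,r] + [p,q]. For instance
  ∂[v_0,v_2,v_6] = [v_2,v_6] − [v_0,v_6] + [v_0,v_2],
  ∂[v_0,v_2,v_3] = [v_2,v_3] − [v_0,v_3] + [v_0,v_2].
The resulting 11×2 matrix has rank 2, and its Smith normal form has invariant factors (1,1).

Computing H_k = (kernel of ∂_k) / (image of ∂_{k+1}):

  H_0: rank C_0 − rank ∂_1 = 7 − 6 = 1, and the invariant factors of ∂_1 are all 1, so H_0 = Z.
  H_1: rank ker ∂_1 − rank ∂_2 = (11 − 6) − 2 = 3, and the invariant factors of ∂_2 are all 1, so H_1 = Z^3.
  H_2: rank ker ∂_2 − rank ∂_3 = (2 − 2) − 0 = 0, and there is no ∂_3, so H_2 = 0.

As a check, the Euler characteristic is 7 − 11 + 2 = -2, which agrees with 1 − 3 + 0 = -2.

H_0 ≅ Z,  H_1 ≅ Z^3,  H_2 = 0.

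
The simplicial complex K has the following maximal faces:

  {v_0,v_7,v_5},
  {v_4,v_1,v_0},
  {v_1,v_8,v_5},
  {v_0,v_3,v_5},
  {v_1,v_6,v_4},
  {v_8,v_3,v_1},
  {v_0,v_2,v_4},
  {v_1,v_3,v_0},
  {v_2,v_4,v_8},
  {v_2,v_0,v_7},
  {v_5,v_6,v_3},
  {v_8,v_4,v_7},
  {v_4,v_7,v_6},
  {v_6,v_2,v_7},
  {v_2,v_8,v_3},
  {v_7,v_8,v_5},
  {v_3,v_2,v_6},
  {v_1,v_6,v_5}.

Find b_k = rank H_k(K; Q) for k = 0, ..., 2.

b_0 = 1, b_1 = 1, b_2 = 0.

Take the total order v_0 < v_1 < v_2 < v_3 < v_4 < v_5 < v_6 < v_7 < v_8 on the vertex set. Then K (dimension 2) consists of the simplices:

  0-simplices (9): [v_0], [v_1], [v_2], [v_3], [v_4], [v_5], [v_6], [v_7], [v_8]
  1-simplices (27): (27 of them)
  2-simplices (18): (18 of them)

so the chain groups are C_0 ≅ Z^9, C_1 ≅ Z^27, C_2 ≅ Z^18.

Boundary ∂_1: C_1 → C_0 sends each edge [p,q] (with p < q) to q − p. For instance
  ∂[v_4,v_8] = [v_8] − [v_4].
As a 9×27 matrix over Z this has rank 8, with invariant factors (1,1,1,1,1,1,1,1).

∂_2: C_2 → C_1 sends each 2-simplex [p,q,r] to [q,r] − [p,r] + [p,q]. For instance
  ∂[v_4,v_6,v_7] = [v_6,v_7] − [v_4,v_7] + [v_4,v_6],
  ∂[v_4,v_7,v_8] = [v_7,v_8] − [v_4,v_8] + [v_4,v_7].
The resulting 27×18 matrix has rank 18, and its Smith normal form has invariant factors (1,1,1,1,1,1,1,1,1,1,1,1,1,1,1,1,1,2).

Now H_k = ker ∂_k / im ∂_{k+1}, so:

  H_0: rank C_0 − rank ∂_1 = 9 − 8 = 1, and the invariant factors of ∂_1 are all 1, so H_0 ≅ Z.
  H_1: rank ker ∂_1 − rank ∂_2 = (27 − 8) − 18 = 1, and ∂_2 has invariant factor 2 > 1, so H_1 ≅ Z ⊕ Z/2.
  H_2: rank ker ∂_2 − rank ∂_3 = (18 − 18) − 0 = 0, and there is no ∂_3, so H_2 ≅ 0.

As a check, the Euler characteristic is 9 − 27 + 18 = 0, which agrees with 1 − 1 + 0 = 0.
(K is a triangulation of the Klein bottle.)

Hence the Betti numbers are b_0 = 1, b_1 = 1, b_2 = 0.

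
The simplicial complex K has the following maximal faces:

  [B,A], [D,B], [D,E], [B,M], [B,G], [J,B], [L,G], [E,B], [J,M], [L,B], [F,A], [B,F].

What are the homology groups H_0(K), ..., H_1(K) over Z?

H_0 = Z,  H_1 = Z^4.

Order the vertices as A < B < D < E < F < G < J < L < M. Listing each simplex with vertices in this order, K has dimension 1 with simplices:

  0-simplices (9): A, B, D, E, F, G, J, L, M
  1-simplices (12): AB, AF, BD, BE, BF, BG, BJ, BL, BM, DE, GL, JM

Hence C_0 ≅ Z^9, C_1 ≅ Z^12.

∂_1: C_1 → C_0 maps an edge to its endpoints' difference, ∂[p,q] = q − p. For instance
  ∂GL = L − G.
The resulting 9×12 matrix has rank 8, and its Smith normal form has invariant factors (1,1,1,1,1,1,1,1).

From H_k ≅ ker(∂_k) / im(∂_{k+1}) we obtain:

  H_0: rank C_0 − rank ∂_1 = 9 − 8 = 1, and the invariant factors of ∂_1 are all 1, so H_0 ≅ Z.
  H_1: rank ker ∂_1 − rank ∂_2 = (12 − 8) − 0 = 4, and there is no ∂_2, so H_1 ≅ Z^4.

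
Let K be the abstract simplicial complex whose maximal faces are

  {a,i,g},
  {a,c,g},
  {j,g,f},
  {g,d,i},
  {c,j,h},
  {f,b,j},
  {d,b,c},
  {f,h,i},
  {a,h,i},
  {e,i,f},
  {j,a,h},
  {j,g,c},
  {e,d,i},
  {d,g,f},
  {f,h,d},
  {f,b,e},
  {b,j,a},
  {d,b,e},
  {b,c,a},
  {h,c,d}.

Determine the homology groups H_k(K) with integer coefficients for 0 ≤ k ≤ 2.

H_0 ≅ Z,  H_1 ≅ Z ⊕ Z/2Z,  H_2 = 0.

K has 10 vertices, 30 edges, 20 triangles.
rank ∂_0 = 0, rank ∂_1 = 9 ⇒ b_0 = 10 − 0 − 9 = 1; all invariant factors of ∂_1 are 1 so no torsion. So H_0 = Z.
rank ∂_1 = 9, rank ∂_2 = 20 ⇒ b_1 = 30 − 9 − 20 = 1; ∂_2 has invariant factor(s) [2] giving torsion. So H_1 = Z ⊕ Z/2Z.
rank ∂_2 = 20, rank ∂_3 = 0 ⇒ b_2 = 20 − 20 − 0 = 0. So H_2 = 0.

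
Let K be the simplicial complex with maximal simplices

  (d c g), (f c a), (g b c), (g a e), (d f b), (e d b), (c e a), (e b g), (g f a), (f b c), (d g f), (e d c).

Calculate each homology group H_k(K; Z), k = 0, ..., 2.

H_0 ≅ Z,  H_1 ≅ Z/2,  H_2 = 0.

Take the total order a < b < c < d < e < f < g on the vertex set. Then K (dimension 2) consists of the simplices:

  0-simplices (7): a, b, c, d, e, f, g
  1-simplices (18): ac, ae, af, ag, bc, bd, be, bf, bg, cd, ce, cf, cg, de, df, dg, eg, fg
  2-simplices (12): ace, acf, aeg, afg, bcf, bcg, bde, bdf, beg, cde, cdg, dfg

so the chain groups are C_0 ≅ Z^7, C_1 ≅ Z^18, C_2 ≅ Z^12.

Boundary ∂_1: C_1 → C_0 maps an edge to its endpoints' difference, ∂[p,q] = q − p. For instance
  ∂bc = c − b.
The 7×18 boundary matrix has rank 6 and Smith normal form diag(1,1,1,1,1,1).

∂_2: C_2 → C_1 acts by ∂[p,q,r] = [q,r] − [p,r] + [p,q]. For instance
  ∂dfg = fg − dg + df,
  ∂bcf = cf − bf + bc.
The 18×12 boundary matrix has rank 12 and Smith normal form diag(1,1,1,1,1,1,1,1,1,1,1,2).

Reading off H_k = ker ∂_k / im ∂_{k+1}:

  H_0: rank C_0 − rank ∂_1 = 7 − 6 = 1, and the invariant factors of ∂_1 are all 1, so H_0 = Z.
  H_1: rank ker ∂_1 − rank ∂_2 = (18 − 6) − 12 = 0, and ∂_2 has invariant factor 2 > 1, so H_1 = Z/2.
  H_2: rank ker ∂_2 − rank ∂_3 = (12 − 12) − 0 = 0, and there is no ∂_3, so H_2 = 0.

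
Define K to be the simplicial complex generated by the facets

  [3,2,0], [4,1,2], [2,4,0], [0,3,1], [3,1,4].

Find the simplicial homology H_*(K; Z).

H_0 = Z,  H_1 = Z,  H_2 = 0.

We work with the vertex ordering 0 < 1 < 2 < 3 < 4. The simplices of K, each written with vertices in increasing order, are:

  0-simplices (5): [0], [1], [2], [3], [4]
  1-simplices (10): [0,1], [0,2], [0,3], [0,4], [1,2], [1,3], [1,4], [2,3], [2,4], [3,4]
  2-simplices (5): [0,1,3], [0,2,3], [0,2,4], [1,2,4], [1,3,4]

so the chain groups are C_0 ≅ Z^5, C_1 ≅ Z^10, C_2 ≅ Z^5.

∂_1: C_1 → C_0 is given by ∂[p,q] = [q] − [p]. For instance
  ∂[1,2] = [2] − [1].
The resulting 5×10 matrix has rank 4, and its Smith normal form has invariant factors (1,1,1,1).

∂_2: C_2 → C_1 sends each 2-simplex [p,q,r] to [q,r] − [p,r] + [p,q]. For instance
  ∂[0,2,4] = [2,4] − [0,4] + [0,2],
  ∂[0,1,3] = [1,3] − [0,3] + [0,1].
The resulting 10×5 matrix has rank 5, and its Smith normal form has invariant factors (1,1,1,1,1).

Now H_k = ker ∂_k / im ∂_{k+1}, so:

  H_0: rank C_0 − rank ∂_1 = 5 − 4 = 1, and the invariant factors of ∂_1 are all 1, so H_0 = Z.
  H_1: rank ker ∂_1 − rank ∂_2 = (10 − 4) − 5 = 1, and the invariant factors of ∂_2 are all 1, so H_1 = Z.
  H_2: rank ker ∂_2 − rank ∂_3 = (5 − 5) − 0 = 0, and there is no ∂_3, so H_2 = 0.

As a check, the Euler characteristic is 5 − 10 + 5 = 0, which agrees with 1 − 1 + 0 = 0.
(K is a triangulation of the Möbius band.)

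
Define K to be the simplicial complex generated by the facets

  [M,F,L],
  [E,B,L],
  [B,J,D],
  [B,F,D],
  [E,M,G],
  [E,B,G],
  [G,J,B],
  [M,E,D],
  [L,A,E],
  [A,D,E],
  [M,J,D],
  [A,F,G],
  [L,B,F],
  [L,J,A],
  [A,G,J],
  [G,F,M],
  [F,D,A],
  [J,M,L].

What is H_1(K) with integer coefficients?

H_1 = Z^2.

Order the vertices as A < B < D < E < F < G < J < L < M. Listing each simplex with vertices in this order, K has dimension 2 with simplices:

  0-simplices (9): A, B, D, E, F, G, J, L, M
  1-simplices (27): AD, AE, AF, AG, AJ, AL, BD, BE, BF, BG, BJ, BL, DE, DF, DJ, DM, EG, EL, EM, FG, FL, FM, GJ, GM, JL, JM, LM
  2-simplices (18): ADE, ADF, AEL, AFG, AGJ, AJL, BDF, BDJ, BEG, BEL, BFL, BGJ, DEM, DJM, EGM, FGM, FLM, JLM

Hence C_0 ≅ Z^9, C_1 ≅ Z^27, C_2 ≅ Z^18.

The boundary map ∂_1: C_1 → C_0 maps an edge to its endpoints' difference, ∂[p,q] = q − p.
As a 9×27 matrix over Z this has rank 8, with invariant factors (1,1,1,1,1,1,1,1).

Boundary ∂_2: C_2 → C_1 acts by ∂[p,q,r] = [q,r] − [p,r] + [p,q]. For instance
  ∂FLM = LM − FM + FL,
  ∂BGJ = GJ − BJ + BG.
The 27×18 boundary matrix has rank 17 and Smith normal form diag(1,1,1,1,1,1,1,1,1,1,1,1,1,1,1,1,1).

Reading off H_k = ker ∂_k / im ∂_{k+1}:

  H_1: rank ker ∂_1 − rank ∂_2 = (27 − 8) − 17 = 2, and the invariant factors of ∂_2 are all 1, so H_1 ≅ Z^2.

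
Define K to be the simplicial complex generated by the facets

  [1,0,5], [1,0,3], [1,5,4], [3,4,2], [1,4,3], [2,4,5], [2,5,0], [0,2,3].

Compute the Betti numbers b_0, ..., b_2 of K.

b_0 = 1, b_1 = 0, b_2 = 1.

K has 6 vertices, 12 edges, 8 triangles.
rank ∂_0 = 0, rank ∂_1 = 5 ⇒ b_0 = 6 − 0 − 5 = 1; all invariant factors of ∂_1 are 1 so no torsion. So H_0 ≅ Z.
rank ∂_1 = 5, rank ∂_2 = 7 ⇒ b_1 = 12 − 5 − 7 = 0; all invariant factors of ∂_2 are 1 so no torsion. So H_1 ≅ 0.
rank ∂_2 = 7, rank ∂_3 = 0 ⇒ b_2 = 8 − 7 − 0 = 1. So H_2 ≅ Z.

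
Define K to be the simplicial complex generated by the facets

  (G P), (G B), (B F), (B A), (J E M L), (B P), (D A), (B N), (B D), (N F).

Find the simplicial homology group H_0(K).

Fix the vertex order A < B < D < E < F < G < J < L < M < N < P and write every simplex with vertices in increasing order. Then dim K = 3 and the simplices of K are:

  0-simplices (11): A, B, D, E, F, G, J, L, M, N, P
  1-simplices (15): AB, AD, BD, BF, BG, BN, BP, EJ, EL, EM, FN, GP, JL, JM, LM
  2-simplices (4): EJL, EJM, ELM, JLM
  3-simplices (1): EJLM

so the chain groups are C_0 ≅ Z^11, C_1 ≅ Z^15, C_2 ≅ Z^4, C_3 ≅ Z^1.

∂_1: C_1 → C_0 sends each edge [p,q] (with p < q) to q − p.
The 11×15 boundary matrix has rank 9 and Smith normal form diag(1,1,1,1,1,1,1,1,1).

The boundary map ∂_2: C_2 → C_1 acts by ∂[p,q,r] = [q,r] − [p,r] + [p,q]. For instance
  ∂JLM = LM − JM + JL,
  ∂EJL = JL − EL + EJ.
The 15×4 boundary matrix has rank 3 and Smith normal form diag(1,1,1).

Boundary ∂_3: C_3 → C_2 sends each 3-simplex σ to the alternating sum Σ_i (−1)^i (σ with its i-th vertex removed). For instance
  ∂EJLM = JLM − ELM + EJM − EJL.
This gives a 4×1 integer matrix of rank 1; reducing to Smith normal form yields diagonal entries (1).

Computing H_k = (kernel of ∂_k) / (image of ∂_{k+1}):

  H_0: rank C_0 − rank ∂_1 = 11 − 9 = 2, and the invariant factors of ∂_1 are all 1, so H_0 = Z^2.

H_0 ≅ Z^2.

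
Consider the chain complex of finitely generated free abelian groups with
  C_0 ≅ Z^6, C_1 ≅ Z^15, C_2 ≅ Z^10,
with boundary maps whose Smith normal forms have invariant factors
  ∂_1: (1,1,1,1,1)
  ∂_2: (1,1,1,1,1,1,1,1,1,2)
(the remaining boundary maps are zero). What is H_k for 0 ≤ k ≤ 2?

H_0: b_0 = 6 − 0 − 5 = 1; torsion from ∂_1 factors > 1: none. So H_0 = Z.
H_1: b_1 = 15 − 5 − 10 = 0; torsion from ∂_2 factors > 1: [2]. So H_1 = Z/2.
H_2: b_2 = 10 − 10 − 0 = 0; torsion from ∂_3 factors > 1: none. So H_2 = 0.

H_0 = Z,  H_1 = Z/2,  H_2 = 0.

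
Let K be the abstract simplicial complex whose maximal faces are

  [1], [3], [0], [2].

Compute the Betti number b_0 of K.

b_0 = 4.

Fix the vertex order 0 < 1 < 2 < 3 and write every simplex with vertices in increasing order. Then dim K = 0 and the simplices of K are:

  0-simplices (4): [0], [1], [2], [3]

giving chain groups C_0 ≅ Z^4.

Computing H_k = (kernel of ∂_k) / (image of ∂_{k+1}):

  H_0: rank C_0 − rank ∂_1 = 4 − 0 = 4, and there is no ∂_1, so H_0 = Z^4.

Hence the Betti numbers are b_0 = 4.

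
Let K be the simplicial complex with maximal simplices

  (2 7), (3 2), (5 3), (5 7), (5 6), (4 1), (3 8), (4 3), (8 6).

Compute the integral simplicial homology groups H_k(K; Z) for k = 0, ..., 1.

Order the vertices as 1 < 2 < 3 < 4 < 5 < 6 < 7 < 8. Listing each simplex with vertices in this order, K has dimension 1 with simplices:

  0-simplices (8): [1], [2], [3], [4], [5], [6], [7], [8]
  1-simplices (9): [1,4], [2,3], [2,7], [3,4], [3,5], [3,8], [5,6], [5,7], [6,8]

giving chain groups C_0 ≅ Z^8, C_1 ≅ Z^9.

Boundary ∂_1: C_1 → C_0 is given by ∂[p,q] = [q] − [p]. For instance
  ∂[5,6] = [6] − [5].
The 8×9 boundary matrix has rank 7 and Smith normal form diag(1,1,1,1,1,1,1).

Now H_k = ker ∂_k / im ∂_{k+1}, so:

  H_0: rank C_0 − rank ∂_1 = 8 − 7 = 1, and the invariant factors of ∂_1 are all 1, so H_0 ≅ Z.
  H_1: rank ker ∂_1 − rank ∂_2 = (9 − 7) − 0 = 2, and there is no ∂_2, so H_1 ≅ Z^2.

H_0 = Z,  H_1 = Z^2.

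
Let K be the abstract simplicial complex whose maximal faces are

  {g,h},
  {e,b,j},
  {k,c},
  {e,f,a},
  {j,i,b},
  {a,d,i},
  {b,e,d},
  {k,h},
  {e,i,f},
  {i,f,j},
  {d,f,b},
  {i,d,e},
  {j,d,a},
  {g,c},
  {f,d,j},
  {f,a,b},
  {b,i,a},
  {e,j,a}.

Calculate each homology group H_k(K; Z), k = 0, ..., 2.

Order the vertices as a < b < c < d < e < f < g < h < i < j < k. Listing each simplex with vertices in this order, K has dimension 2 with simplices:

  0-simplices (11): a, b, c, d, e, f, g, h, i, j, k
  1-simplices (25): ab, ad, ae, af, ai, aj, bd, be, bf, bi, bj, cg, ck, de, df, di, dj, ef, ei, ej, fi, fj, gh, hk, ij
  2-simplices (14): abf, abi, adi, adj, aef, aej, bde, bdf, bej, bij, dei, dfj, efi, fij

so the chain groups are C_0 ≅ Z^11, C_1 ≅ Z^25, C_2 ≅ Z^14.

∂_1: C_1 → C_0 sends each edge [p,q] (with p < q) to q − p. For instance
  ∂bf = f − b.
As a 11×25 matrix over Z this has rank 9, with invariant factors (1,1,1,1,1,1,1,1,1).

Boundary ∂_2: C_2 → C_1 sends each 2-simplex [p,q,r] to [q,r] − [p,r] + [p,q]. For instance
  ∂dei = ei − di + de,
  ∂bej = ej − bj + be.
The 25×14 boundary matrix has rank 13 and Smith normal form diag(1,1,1,1,1,1,1,1,1,1,1,1,1).

Reading off H_k = ker ∂_k / im ∂_{k+1}:

  H_0: rank C_0 − rank ∂_1 = 11 − 9 = 2, and the invariant factors of ∂_1 are all 1, so H_0 ≅ Z^2.
  H_1: rank ker ∂_1 − rank ∂_2 = (25 − 9) − 13 = 3, and the invariant factors of ∂_2 are all 1, so H_1 ≅ Z^3.
  H_2: rank ker ∂_2 − rank ∂_3 = (14 − 13) − 0 = 1, and there is no ∂_3, so H_2 ≅ Z.

As a check, the Euler characteristic is 11 − 25 + 14 = 0, which agrees with 2 − 3 + 1 = 0.

H_0 ≅ Z^2,  H_1 ≅ Z^3,  H_2 ≅ Z.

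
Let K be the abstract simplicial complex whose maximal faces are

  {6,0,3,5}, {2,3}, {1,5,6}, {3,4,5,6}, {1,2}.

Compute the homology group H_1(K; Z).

H_1 = Z.

Fix the vertex order 0 < 1 < 2 < 3 < 4 < 5 < 6 and write every simplex with vertices in increasing order. Then dim K = 3 and the simplices of K are:

  0-simplices (7): [0], [1], [2], [3], [4], [5], [6]
  1-simplices (13): [0,3], [0,5], [0,6], [1,2], [1,5], [1,6], [2,3], [3,4], [3,5], [3,6], [4,5], [4,6], [5,6]
  2-simplices (8): [0,3,5], [0,3,6], [0,5,6], [1,5,6], [3,4,5], [3,4,6], [3,5,6], [4,5,6]
  3-simplices (2): [0,3,5,6], [3,4,5,6]

Hence C_0 ≅ Z^7, C_1 ≅ Z^13, C_2 ≅ Z^8, C_3 ≅ Z^2.

The boundary map ∂_1: C_1 → C_0 maps an edge to its endpoints' difference, ∂[p,q] = q − p. For instance
  ∂[0,6] = [6] − [0].
The resulting 7×13 matrix has rank 6, and its Smith normal form has invariant factors (1,1,1,1,1,1).

Boundary ∂_2: C_2 → C_1 maps a triangle to the signed sum of its edges. For instance
  ∂[4,5,6] = [5,6] − [4,6] + [4,5],
  ∂[1,5,6] = [5,6] − [1,6] + [1,5].
This gives a 13×8 integer matrix of rank 6; reducing to Smith normal form yields diagonal entries (1,1,1,1,1,1).

The boundary map ∂_3: C_3 → C_2 sends each 3-simplex σ to the alternating sum Σ_i (−1)^i (σ with its i-th vertex removed). For instance
  ∂[0,3,5,6] = [3,5,6] − [0,5,6] + [0,3,6] − [0,3,5],
  ∂[3,4,5,6] = [4,5,6] − [3,5,6] + [3,4,6] − [3,4,5].
As a 8×2 matrix over Z this has rank 2, with invariant factors (1,1).

From H_k ≅ ker(∂_k) / im(∂_{k+1}) we obtain:

  H_1: rank ker ∂_1 − rank ∂_2 = (13 − 6) − 6 = 1, and the invariant factors of ∂_2 are all 1, so H_1 ≅ Z.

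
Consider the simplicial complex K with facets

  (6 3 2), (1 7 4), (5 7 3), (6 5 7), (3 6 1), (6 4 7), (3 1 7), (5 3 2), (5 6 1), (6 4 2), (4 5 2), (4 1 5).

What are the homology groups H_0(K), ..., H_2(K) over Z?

We work with the vertex ordering 1 < 2 < 3 < 4 < 5 < 6 < 7. The simplices of K, each written with vertices in increasing order, are:

  0-simplices (7): [1], [2], [3], [4], [5], [6], [7]
  1-simplices (18): [1,3], [1,4], [1,5], [1,6], [1,7], [2,3], [2,4], [2,5], [2,6], [3,5], [3,6], [3,7], [4,5], [4,6], [4,7], [5,6], [5,7], [6,7]
  2-simplices (12): [1,3,6], [1,3,7], [1,4,5], [1,4,7], [1,5,6], [2,3,5], [2,3,6], [2,4,5], [2,4,6], [3,5,7], [4,6,7], [5,6,7]

so the chain groups are C_0 ≅ Z^7, C_1 ≅ Z^18, C_2 ≅ Z^12.

The boundary map ∂_1: C_1 → C_0 sends each edge [p,q] (with p < q) to q − p.
As a 7×18 matrix over Z this has rank 6, with invariant factors (1,1,1,1,1,1).

The boundary map ∂_2: C_2 → C_1 acts by ∂[p,q,r] = [q,r] − [p,r] + [p,q]. For instance
  ∂[3,5,7] = [5,7] − [3,7] + [3,5],
  ∂[5,6,7] = [6,7] − [5,7] + [5,6].
The 18×12 boundary matrix has rank 12 and Smith normal form diag(1,1,1,1,1,1,1,1,1,1,1,2).

Now H_k = ker ∂_k / im ∂_{k+1}, so:

  H_0: rank C_0 − rank ∂_1 = 7 − 6 = 1, and the invariant factors of ∂_1 are all 1, so H_0 = Z.
  H_1: rank ker ∂_1 − rank ∂_2 = (18 − 6) − 12 = 0, and ∂_2 has invariant factor 2 > 1, so H_1 = Z/2Z.
  H_2: rank ker ∂_2 − rank ∂_3 = (12 − 12) − 0 = 0, and there is no ∂_3, so H_2 = 0.

H_0 = Z,  H_1 = Z/2Z,  H_2 = 0.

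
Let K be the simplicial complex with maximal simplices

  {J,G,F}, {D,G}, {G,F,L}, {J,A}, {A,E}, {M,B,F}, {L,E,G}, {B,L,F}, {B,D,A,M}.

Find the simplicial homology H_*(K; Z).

Take the total order A < B < D < E < F < G < J < L < M on the vertex set. Then K (dimension 3) consists of the simplices:

  0-simplices (9): A, B, D, E, F, G, J, L, M
  1-simplices (19): AB, AD, AE, AJ, AM, BD, BF, BL, BM, DG, DM, EG, EL, FG, FJ, FL, FM, GJ, GL
  2-simplices (9): ABD, ABM, ADM, BDM, BFL, BFM, EGL, FGJ, FGL
  3-simplices (1): ABDM

Hence C_0 ≅ Z^9, C_1 ≅ Z^19, C_2 ≅ Z^9, C_3 ≅ Z^1.

∂_1: C_1 → C_0 maps an edge to its endpoints' difference, ∂[p,q] = q − p. For instance
  ∂FJ = J − F.
As a 9×19 matrix over Z this has rank 8, with invariant factors (1,1,1,1,1,1,1,1).

The boundary map ∂_2: C_2 → C_1 maps a triangle to the signed sum of its edges. For instance
  ∂FGJ = GJ − FJ + FG,
  ∂BDM = DM − BM + BD.
As a 19×9 matrix over Z this has rank 8, with invariant factors (1,1,1,1,1,1,1,1).

∂_3: C_3 → C_2 sends each 3-simplex σ to the alternating sum Σ_i (−1)^i (σ with its i-th vertex removed). For instance
  ∂ABDM = BDM − ADM + ABM − ABD.
The 9×1 boundary matrix has rank 1 and Smith normal form diag(1).

Now H_k = ker ∂_k / im ∂_{k+1}, so:

  H_0: rank C_0 − rank ∂_1 = 9 − 8 = 1, and the invariant factors of ∂_1 are all 1, so H_0 ≅ Z.
  H_1: rank ker ∂_1 − rank ∂_2 = (19 − 8) − 8 = 3, and the invariant factors of ∂_2 are all 1, so H_1 ≅ Z^3.
  H_2: rank ker ∂_2 − rank ∂_3 = (9 − 8) − 1 = 0, and the invariant factors of ∂_3 are all 1, so H_2 ≅ 0.
  H_3: rank ker ∂_3 − rank ∂_4 = (1 − 1) − 0 = 0, and there is no ∂_4, so H_3 ≅ 0.

H_0 ≅ Z,  H_1 ≅ Z^3,  H_2 = 0,  H_3 = 0.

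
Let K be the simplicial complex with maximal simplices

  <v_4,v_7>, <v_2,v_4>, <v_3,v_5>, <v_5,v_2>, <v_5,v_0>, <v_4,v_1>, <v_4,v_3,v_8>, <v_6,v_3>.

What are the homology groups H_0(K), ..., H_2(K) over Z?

Order the vertices as v_0 < v_1 < v_2 < v_3 < v_4 < v_5 < v_6 < v_7 < v_8. Listing each simplex with vertices in this order, K has dimension 2 with simplices:

  0-simplices (9): [v_0], [v_1], [v_2], [v_3], [v_4], [v_5], [v_6], [v_7], [v_8]
  1-simplices (10): [v_0,v_5], [v_1,v_4], [v_2,v_4], [v_2,v_5], [v_3,v_4], [v_3,v_5], [v_3,v_6], [v_3,v_8], [v_4,v_7], [v_4,v_8]
  2-simplices (1): [v_3,v_4,v_8]

giving chain groups C_0 ≅ Z^9, C_1 ≅ Z^10, C_2 ≅ Z^1.

Boundary ∂_1: C_1 → C_0 maps an edge to its endpoints' difference, ∂[p,q] = q − p. For instance
  ∂[v_3,v_6] = [v_6] − [v_3].
The 9×10 boundary matrix has rank 8 and Smith normal form diag(1,1,1,1,1,1,1,1).

∂_2: C_2 → C_1 sends each 2-simplex [p,q,r] to [q,r] − [p,r] + [p,q]. For instance
  ∂[v_3,v_4,v_8] = [v_4,v_8] − [v_3,v_8] + [v_3,v_4].
The resulting 10×1 matrix has rank 1, and its Smith normal form has invariant factors (1).

Reading off H_k = ker ∂_k / im ∂_{k+1}:

  H_0: rank C_0 − rank ∂_1 = 9 − 8 = 1, and the invariant factors of ∂_1 are all 1, so H_0 ≅ Z.
  H_1: rank ker ∂_1 − rank ∂_2 = (10 − 8) − 1 = 1, and the invariant factors of ∂_2 are all 1, so H_1 ≅ Z.
  H_2: rank ker ∂_2 − rank ∂_3 = (1 − 1) − 0 = 0, and there is no ∂_3, so H_2 ≅ 0.

As a check, the Euler characteristic is 9 − 10 + 1 = 0, which agrees with 1 − 1 + 0 = 0.

H_0 ≅ Z,  H_1 ≅ Z,  H_2 = 0.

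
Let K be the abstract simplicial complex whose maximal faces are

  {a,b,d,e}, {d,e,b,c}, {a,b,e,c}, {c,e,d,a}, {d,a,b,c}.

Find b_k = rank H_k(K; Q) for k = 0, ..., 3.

b_0 = 1, b_1 = 0, b_2 = 0, b_3 = 1.

Fix the vertex order a < b < c < d < e and write every simplex with vertices in increasing order. Then dim K = 3 and the simplices of K are:

  0-simplices (5): a, b, c, d, e
  1-simplices (10): ab, ac, ad, ae, bc, bd, be, cd, ce, de
  2-simplices (10): abc, abd, abe, acd, ace, ade, bcd, bce, bde, cde
  3-simplices (5): abcd, abce, abde, acde, bcde

giving chain groups C_0 ≅ Z^5, C_1 ≅ Z^10, C_2 ≅ Z^10, C_3 ≅ Z^5.

Boundary ∂_1: C_1 → C_0 maps an edge to its endpoints' difference, ∂[p,q] = q − p.
As a 5×10 matrix over Z this has rank 4, with invariant factors (1,1,1,1).

∂_2: C_2 → C_1 sends each 2-simplex [p,q,r] to [q,r] − [p,r] + [p,q]. For instance
  ∂bce = ce − be + bc,
  ∂abc = bc − ac + ab.
As a 10×10 matrix over Z this has rank 6, with invariant factors (1,1,1,1,1,1).

Boundary ∂_3: C_3 → C_2 sends each 3-simplex σ to the alternating sum Σ_i (−1)^i (σ with its i-th vertex removed). For instance
  ∂bcde = cde − bde + bce − bcd,
  ∂acde = cde − ade + ace − acd.
As a 10×5 matrix over Z this has rank 4, with invariant factors (1,1,1,1).

From H_k ≅ ker(∂_k) / im(∂_{k+1}) we obtain:

  H_0: rank C_0 − rank ∂_1 = 5 − 4 = 1, and the invariant factors of ∂_1 are all 1, so H_0 ≅ Z.
  H_1: rank ker ∂_1 − rank ∂_2 = (10 − 4) − 6 = 0, and the invariant factors of ∂_2 are all 1, so H_1 ≅ 0.
  H_2: rank ker ∂_2 − rank ∂_3 = (10 − 6) − 4 = 0, and the invariant factors of ∂_3 are all 1, so H_2 ≅ 0.
  H_3: rank ker ∂_3 − rank ∂_4 = (5 − 4) − 0 = 1, and there is no ∂_4, so H_3 ≅ Z.

(K is a triangulation of the 3-sphere S^3.)

Hence the Betti numbers are b_0 = 1, b_1 = 0, b_2 = 0, b_3 = 1.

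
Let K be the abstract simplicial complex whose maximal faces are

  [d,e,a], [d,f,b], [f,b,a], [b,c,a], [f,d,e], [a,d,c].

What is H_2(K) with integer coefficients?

Fix the vertex order a < b < c < d < e < f and write every simplex with vertices in increasing order. Then dim K = 2 and the simplices of K are:

  0-simplices (6): a, b, c, d, e, f
  1-simplices (12): ab, ac, ad, ae, af, bc, bd, bf, cd, de, df, ef
  2-simplices (6): abc, abf, acd, ade, bdf, def

Hence C_0 ≅ Z^6, C_1 ≅ Z^12, C_2 ≅ Z^6.

The boundary map ∂_1: C_1 → C_0 maps an edge to its endpoints' difference, ∂[p,q] = q − p.
The resulting 6×12 matrix has rank 5, and its Smith normal form has invariant factors (1,1,1,1,1).

The boundary map ∂_2: C_2 → C_1 acts by ∂[p,q,r] = [q,r] − [p,r] + [p,q]. For instance
  ∂ade = de − ae + ad,
  ∂abc = bc − ac + ab.
As a 12×6 matrix over Z this has rank 6, with invariant factors (1,1,1,1,1,1).

Computing H_k = (kernel of ∂_k) / (image of ∂_{k+1}):

  H_2: rank ker ∂_2 − rank ∂_3 = (6 − 6) − 0 = 0, and there is no ∂_3, so H_2 ≅ 0.

H_2 ≅ 0.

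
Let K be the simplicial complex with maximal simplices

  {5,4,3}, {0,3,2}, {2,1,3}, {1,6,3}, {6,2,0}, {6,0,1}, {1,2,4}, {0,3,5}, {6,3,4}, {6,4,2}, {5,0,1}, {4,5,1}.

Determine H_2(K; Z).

H_2 ≅ 0.

We work with the vertex ordering 0 < 1 < 2 < 3 < 4 < 5 < 6. The simplices of K, each written with vertices in increasing order, are:

  0-simplices (7): [0], [1], [2], [3], [4], [5], [6]
  1-simplices (18): [0,1], [0,2], [0,3], [0,5], [0,6], [1,2], [1,3], [1,4], [1,5], [1,6], [2,3], [2,4], [2,6], [3,4], [3,5], [3,6], [4,5], [4,6]
  2-simplices (12): [0,1,5], [0,1,6], [0,2,3], [0,2,6], [0,3,5], [1,2,3], [1,2,4], [1,3,6], [1,4,5], [2,4,6], [3,4,5], [3,4,6]

so the chain groups are C_0 ≅ Z^7, C_1 ≅ Z^18, C_2 ≅ Z^12.

The boundary map ∂_1: C_1 → C_0 is given by ∂[p,q] = [q] − [p]. For instance
  ∂[1,2] = [2] − [1].
The resulting 7×18 matrix has rank 6, and its Smith normal form has invariant factors (1,1,1,1,1,1).

The boundary map ∂_2: C_2 → C_1 acts by ∂[p,q,r] = [q,r] − [p,r] + [p,q]. For instance
  ∂[1,3,6] = [3,6] − [1,6] + [1,3],
  ∂[0,1,6] = [1,6] − [0,6] + [0,1].
This gives a 18×12 integer matrix of rank 12; reducing to Smith normal form yields diagonal entries (1,1,1,1,1,1,1,1,1,1,1,2).

Reading off H_k = ker ∂_k / im ∂_{k+1}:

  H_2: rank ker ∂_2 − rank ∂_3 = (12 − 12) − 0 = 0, and there is no ∂_3, so H_2 ≅ 0.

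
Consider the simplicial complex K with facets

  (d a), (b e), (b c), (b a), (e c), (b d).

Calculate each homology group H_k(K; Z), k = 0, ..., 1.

Order the vertices as a < b < c < d < e. Listing each simplex with vertices in this order, K has dimension 1 with simplices:

  0-simplices (5): a, b, c, d, e
  1-simplices (6): ab, ad, bc, bd, be, ce

giving chain groups C_0 ≅ Z^5, C_1 ≅ Z^6.

The boundary map ∂_1: C_1 → C_0 is given by ∂[p,q] = [q] − [p].
This gives a 5×6 integer matrix of rank 4; reducing to Smith normal form yields diagonal entries (1,1,1,1).

Reading off H_k = ker ∂_k / im ∂_{k+1}:

  H_0: rank C_0 − rank ∂_1 = 5 − 4 = 1, and the invariant factors of ∂_1 are all 1, so H_0 = Z.
  H_1: rank ker ∂_1 − rank ∂_2 = (6 − 4) − 0 = 2, and there is no ∂_2, so H_1 = Z^2.

H_0 ≅ Z,  H_1 ≅ Z^2.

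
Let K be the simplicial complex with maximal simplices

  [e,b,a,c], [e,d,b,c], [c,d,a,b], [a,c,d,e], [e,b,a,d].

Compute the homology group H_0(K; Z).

Fix the vertex order a < b < c < d < e and write every simplex with vertices in increasing order. Then dim K = 3 and the simplices of K are:

  0-simplices (5): a, b, c, d, e
  1-simplices (10): ab, ac, ad, ae, bc, bd, be, cd, ce, de
  2-simplices (10): abc, abd, abe, acd, ace, ade, bcd, bce, bde, cde
  3-simplices (5): abcd, abce, abde, acde, bcde

giving chain groups C_0 ≅ Z^5, C_1 ≅ Z^10, C_2 ≅ Z^10, C_3 ≅ Z^5.

∂_1: C_1 → C_0 sends each edge [p,q] (with p < q) to q − p. For instance
  ∂ce = e − c.
The resulting 5×10 matrix has rank 4, and its Smith normal form has invariant factors (1,1,1,1).

Boundary ∂_2: C_2 → C_1 sends each 2-simplex [p,q,r] to [q,r] − [p,r] + [p,q]. For instance
  ∂acd = cd − ad + ac,
  ∂ace = ce − ae + ac.
The 10×10 boundary matrix has rank 6 and Smith normal form diag(1,1,1,1,1,1).

Boundary ∂_3: C_3 → C_2 sends each 3-simplex σ to the alternating sum Σ_i (−1)^i (σ with its i-th vertex removed). For instance
  ∂bcde = cde − bde + bce − bcd,
  ∂abde = bde − ade + abe − abd.
This gives a 10×5 integer matrix of rank 4; reducing to Smith normal form yields diagonal entries (1,1,1,1).

From H_k ≅ ker(∂_k) / im(∂_{k+1}) we obtain:

  H_0: rank C_0 − rank ∂_1 = 5 − 4 = 1, and the invariant factors of ∂_1 are all 1, so H_0 ≅ Z.

H_0 ≅ Z.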